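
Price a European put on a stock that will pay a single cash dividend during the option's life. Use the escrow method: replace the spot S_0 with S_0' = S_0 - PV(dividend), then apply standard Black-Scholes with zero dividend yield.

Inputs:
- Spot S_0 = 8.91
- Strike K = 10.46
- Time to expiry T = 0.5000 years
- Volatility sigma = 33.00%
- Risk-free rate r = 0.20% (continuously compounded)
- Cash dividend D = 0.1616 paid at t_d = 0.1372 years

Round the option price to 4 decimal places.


Answer: Price = 1.9869

Derivation:
PV(D) = D * exp(-r * t_d) = 0.1616 * 0.99972564 = 0.16155566
S_0' = S_0 - PV(D) = 8.9100 - 0.16155566 = 8.74844434
d1 = (ln(S_0'/K) + (r + sigma^2/2)*T) / (sigma*sqrt(T)) = -0.64478524
d2 = d1 - sigma*sqrt(T) = -0.87813047
exp(-rT) = 0.99900050
N(-d1) = 0.74046681; N(-d2) = 0.81006354
P = K * exp(-rT) * N(-d2) - S_0' * N(-d1) = 10.4600 * 0.99900050 * 0.81006354 - 8.74844434 * 0.74046681 = 1.9869


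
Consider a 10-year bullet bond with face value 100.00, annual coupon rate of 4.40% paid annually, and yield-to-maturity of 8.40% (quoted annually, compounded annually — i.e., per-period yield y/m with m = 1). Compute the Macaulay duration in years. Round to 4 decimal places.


Coupon per period c = face * coupon_rate / m = 4.400000
Periods per year m = 1; per-period yield y/m = 0.084000
Number of cashflows N = 10
Cashflows (t years, CF_t, discount factor 1/(1+y/m)^(m*t), PV):
  t = 1.0000: CF_t = 4.400000, DF = 0.922509, PV = 4.059041
  t = 2.0000: CF_t = 4.400000, DF = 0.851023, PV = 3.744502
  t = 3.0000: CF_t = 4.400000, DF = 0.785077, PV = 3.454338
  t = 4.0000: CF_t = 4.400000, DF = 0.724241, PV = 3.186659
  t = 5.0000: CF_t = 4.400000, DF = 0.668119, PV = 2.939722
  t = 6.0000: CF_t = 4.400000, DF = 0.616346, PV = 2.711921
  t = 7.0000: CF_t = 4.400000, DF = 0.568585, PV = 2.501772
  t = 8.0000: CF_t = 4.400000, DF = 0.524524, PV = 2.307908
  t = 9.0000: CF_t = 4.400000, DF = 0.483879, PV = 2.129066
  t = 10.0000: CF_t = 104.400000, DF = 0.446383, PV = 46.602335
Price P = sum_t PV_t = 73.637263
Macaulay numerator sum_t t * PV_t:
  t * PV_t at t = 1.0000: 4.059041
  t * PV_t at t = 2.0000: 7.489005
  t * PV_t at t = 3.0000: 10.363014
  t * PV_t at t = 4.0000: 12.746635
  t * PV_t at t = 5.0000: 14.698610
  t * PV_t at t = 6.0000: 16.271524
  t * PV_t at t = 7.0000: 17.512403
  t * PV_t at t = 8.0000: 18.463261
  t * PV_t at t = 9.0000: 19.161595
  t * PV_t at t = 10.0000: 466.023349
Macaulay duration D = (sum_t t * PV_t) / P = 586.788436 / 73.637263 = 7.968635

Answer: Macaulay duration = 7.9686 years


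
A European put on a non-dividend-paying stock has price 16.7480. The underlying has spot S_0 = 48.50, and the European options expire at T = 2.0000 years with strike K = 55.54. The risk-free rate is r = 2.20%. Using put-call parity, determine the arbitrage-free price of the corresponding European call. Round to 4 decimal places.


Answer: Call price = 12.0988

Derivation:
Put-call parity: C - P = S_0 * exp(-qT) - K * exp(-rT).
S_0 * exp(-qT) = 48.5000 * 1.00000000 = 48.50000000
K * exp(-rT) = 55.5400 * 0.95695396 = 53.14922280
C = P + S*exp(-qT) - K*exp(-rT)
C = 16.7480 + 48.50000000 - 53.14922280 = 12.0988


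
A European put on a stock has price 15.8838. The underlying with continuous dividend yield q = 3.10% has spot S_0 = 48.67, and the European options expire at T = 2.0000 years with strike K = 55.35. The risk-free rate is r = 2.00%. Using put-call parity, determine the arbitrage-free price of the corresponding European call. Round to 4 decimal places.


Put-call parity: C - P = S_0 * exp(-qT) - K * exp(-rT).
S_0 * exp(-qT) = 48.6700 * 0.93988289 = 45.74410010
K * exp(-rT) = 55.3500 * 0.96078944 = 53.17969546
C = P + S*exp(-qT) - K*exp(-rT)
C = 15.8838 + 45.74410010 - 53.17969546 = 8.4482

Answer: Call price = 8.4482


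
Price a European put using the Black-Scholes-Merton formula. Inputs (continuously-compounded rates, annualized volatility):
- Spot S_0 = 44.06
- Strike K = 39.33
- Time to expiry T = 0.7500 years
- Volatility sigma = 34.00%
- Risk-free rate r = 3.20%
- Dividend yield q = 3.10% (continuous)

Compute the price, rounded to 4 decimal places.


d1 = (ln(S/K) + (r - q + 0.5*sigma^2) * T) / (sigma * sqrt(T)) = 0.53545758
d2 = d1 - sigma * sqrt(T) = 0.24100894
exp(-rT) = 0.97628571; exp(-qT) = 0.97701820
P = K * exp(-rT) * N(-d2) - S_0 * exp(-qT) * N(-d1)
N(-d1) = 0.29616674; N(-d2) = 0.40477409
P = 39.3300 * 0.97628571 * 0.40477409 - 44.0600 * 0.97701820 * 0.29616674 = 2.7930

Answer: Price = 2.7930


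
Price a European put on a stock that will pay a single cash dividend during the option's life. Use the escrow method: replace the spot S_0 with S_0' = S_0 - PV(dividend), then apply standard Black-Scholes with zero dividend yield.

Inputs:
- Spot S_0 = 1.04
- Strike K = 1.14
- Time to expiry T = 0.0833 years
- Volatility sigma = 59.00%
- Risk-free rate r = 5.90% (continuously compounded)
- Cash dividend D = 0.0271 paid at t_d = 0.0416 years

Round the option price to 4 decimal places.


Answer: Price = 0.1491

Derivation:
PV(D) = D * exp(-r * t_d) = 0.0271 * 0.99754861 = 0.02703357
S_0' = S_0 - PV(D) = 1.0400 - 0.02703357 = 1.01296643
d1 = (ln(S_0'/K) + (r + sigma^2/2)*T) / (sigma*sqrt(T)) = -0.57980760
d2 = d1 - sigma*sqrt(T) = -0.75009186
exp(-rT) = 0.99509736
N(-d1) = 0.71897781; N(-d2) = 0.77340031
P = K * exp(-rT) * N(-d2) - S_0' * N(-d1) = 1.1400 * 0.99509736 * 0.77340031 - 1.01296643 * 0.71897781 = 0.1491


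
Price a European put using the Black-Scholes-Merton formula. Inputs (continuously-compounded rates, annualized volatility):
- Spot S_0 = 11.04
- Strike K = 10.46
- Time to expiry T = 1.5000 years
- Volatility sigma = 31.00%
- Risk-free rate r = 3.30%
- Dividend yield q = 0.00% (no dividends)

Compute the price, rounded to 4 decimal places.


Answer: Price = 1.0955

Derivation:
d1 = (ln(S/K) + (r - q + 0.5*sigma^2) * T) / (sigma * sqrt(T)) = 0.46235194
d2 = d1 - sigma * sqrt(T) = 0.08268103
exp(-rT) = 0.95170516; exp(-qT) = 1.00000000
P = K * exp(-rT) * N(-d2) - S_0 * exp(-qT) * N(-d1)
N(-d1) = 0.32191448; N(-d2) = 0.46705258
P = 10.4600 * 0.95170516 * 0.46705258 - 11.0400 * 1.00000000 * 0.32191448 = 1.0955


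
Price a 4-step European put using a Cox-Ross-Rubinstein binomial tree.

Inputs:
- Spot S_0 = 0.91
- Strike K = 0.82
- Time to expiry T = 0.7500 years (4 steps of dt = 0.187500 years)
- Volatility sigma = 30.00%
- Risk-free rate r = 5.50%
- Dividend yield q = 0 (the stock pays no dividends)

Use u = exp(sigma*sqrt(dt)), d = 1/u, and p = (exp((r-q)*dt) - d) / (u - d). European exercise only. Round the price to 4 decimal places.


dt = T/N = 0.187500
u = exp(sigma*sqrt(dt)) = 1.138719; d = 1/u = 0.878180
p = (exp((r-q)*dt) - d) / (u - d) = 0.507356
Discount per step: exp(-r*dt) = 0.989740
Stock lattice S(k, i) with i counting down-moves:
  k=0: S(0,0) = 0.9100
  k=1: S(1,0) = 1.0362; S(1,1) = 0.7991
  k=2: S(2,0) = 1.1800; S(2,1) = 0.9100; S(2,2) = 0.7018
  k=3: S(3,0) = 1.3437; S(3,1) = 1.0362; S(3,2) = 0.7991; S(3,3) = 0.6163
  k=4: S(4,0) = 1.5301; S(4,1) = 1.1800; S(4,2) = 0.9100; S(4,3) = 0.7018; S(4,4) = 0.5412
Terminal payoffs V(N, i) = max(K - S_T, 0):
  V(4,0) = 0.000000; V(4,1) = 0.000000; V(4,2) = 0.000000; V(4,3) = 0.118208; V(4,4) = 0.278778
Backward induction: V(k, i) = exp(-r*dt) * [p * V(k+1, i) + (1-p) * V(k+1, i+1)].
  V(3,0) = exp(-r*dt) * [p*0.000000 + (1-p)*0.000000] = 0.000000
  V(3,1) = exp(-r*dt) * [p*0.000000 + (1-p)*0.000000] = 0.000000
  V(3,2) = exp(-r*dt) * [p*0.000000 + (1-p)*0.118208] = 0.057637
  V(3,3) = exp(-r*dt) * [p*0.118208 + (1-p)*0.278778] = 0.195288
  V(2,0) = exp(-r*dt) * [p*0.000000 + (1-p)*0.000000] = 0.000000
  V(2,1) = exp(-r*dt) * [p*0.000000 + (1-p)*0.057637] = 0.028103
  V(2,2) = exp(-r*dt) * [p*0.057637 + (1-p)*0.195288] = 0.124163
  V(1,0) = exp(-r*dt) * [p*0.000000 + (1-p)*0.028103] = 0.013703
  V(1,1) = exp(-r*dt) * [p*0.028103 + (1-p)*0.124163] = 0.074653
  V(0,0) = exp(-r*dt) * [p*0.013703 + (1-p)*0.074653] = 0.043281

Answer: Price = V(0,0) = 0.0433


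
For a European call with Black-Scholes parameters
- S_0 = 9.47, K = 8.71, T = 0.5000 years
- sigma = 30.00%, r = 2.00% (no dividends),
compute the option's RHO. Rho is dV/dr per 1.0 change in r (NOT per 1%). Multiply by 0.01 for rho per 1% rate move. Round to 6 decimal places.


d1 = 0.5475698976; d2 = 0.3354378633
phi(d1) = 0.3434015113; exp(-qT) = 1.0000000000; exp(-rT) = 0.9900498337
N(d2) = 0.6313525950
Rho = K*T*exp(-rT)*N(d2) = 8.7100 * 0.5000 * 0.9900498337 * 0.6313525950 = 2.722182

Answer: Rho = 2.722182


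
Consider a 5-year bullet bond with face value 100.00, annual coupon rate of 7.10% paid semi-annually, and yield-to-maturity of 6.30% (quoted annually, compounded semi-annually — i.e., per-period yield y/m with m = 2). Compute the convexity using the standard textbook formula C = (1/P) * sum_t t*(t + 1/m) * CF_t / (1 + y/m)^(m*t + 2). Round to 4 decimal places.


Coupon per period c = face * coupon_rate / m = 3.550000
Periods per year m = 2; per-period yield y/m = 0.031500
Number of cashflows N = 10
Cashflows (t years, CF_t, discount factor 1/(1+y/m)^(m*t), PV):
  t = 0.5000: CF_t = 3.550000, DF = 0.969462, PV = 3.441590
  t = 1.0000: CF_t = 3.550000, DF = 0.939856, PV = 3.336490
  t = 1.5000: CF_t = 3.550000, DF = 0.911155, PV = 3.234601
  t = 2.0000: CF_t = 3.550000, DF = 0.883330, PV = 3.135822
  t = 2.5000: CF_t = 3.550000, DF = 0.856355, PV = 3.040060
  t = 3.0000: CF_t = 3.550000, DF = 0.830204, PV = 2.947223
  t = 3.5000: CF_t = 3.550000, DF = 0.804851, PV = 2.857220
  t = 4.0000: CF_t = 3.550000, DF = 0.780272, PV = 2.769966
  t = 4.5000: CF_t = 3.550000, DF = 0.756444, PV = 2.685377
  t = 5.0000: CF_t = 103.550000, DF = 0.733344, PV = 75.937760
Price P = sum_t PV_t = 103.386109
Convexity numerator sum_t t*(t + 1/m) * CF_t / (1+y/m)^(m*t + 2):
  t = 0.5000: term = 1.617300
  t = 1.0000: term = 4.703733
  t = 1.5000: term = 9.120181
  t = 2.0000: term = 14.736114
  t = 2.5000: term = 21.429152
  t = 3.0000: term = 29.084647
  t = 3.5000: term = 37.595278
  t = 4.0000: term = 46.860674
  t = 4.5000: term = 56.787051
  t = 5.0000: term = 1962.691354
Convexity = (1/P) * sum = 2184.625484 / 103.386109 = 21.130745

Answer: Convexity = 21.1307


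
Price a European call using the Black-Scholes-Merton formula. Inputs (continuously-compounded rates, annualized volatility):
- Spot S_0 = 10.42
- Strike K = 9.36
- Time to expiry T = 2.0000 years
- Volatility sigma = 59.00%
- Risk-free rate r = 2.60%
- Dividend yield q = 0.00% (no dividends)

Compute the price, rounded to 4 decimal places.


Answer: Price = 3.9428

Derivation:
d1 = (ln(S/K) + (r - q + 0.5*sigma^2) * T) / (sigma * sqrt(T)) = 0.60808995
d2 = d1 - sigma * sqrt(T) = -0.22629605
exp(-rT) = 0.94932887; exp(-qT) = 1.00000000
C = S_0 * exp(-qT) * N(d1) - K * exp(-rT) * N(d2)
N(d1) = 0.72843609; N(d2) = 0.41048559
C = 10.4200 * 1.00000000 * 0.72843609 - 9.3600 * 0.94932887 * 0.41048559 = 3.9428


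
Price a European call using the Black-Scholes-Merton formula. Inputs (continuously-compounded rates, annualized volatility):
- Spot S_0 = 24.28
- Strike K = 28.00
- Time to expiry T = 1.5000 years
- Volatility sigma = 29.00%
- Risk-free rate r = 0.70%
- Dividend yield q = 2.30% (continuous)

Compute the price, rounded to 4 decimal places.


Answer: Price = 1.8646

Derivation:
d1 = (ln(S/K) + (r - q + 0.5*sigma^2) * T) / (sigma * sqrt(T)) = -0.29133877
d2 = d1 - sigma * sqrt(T) = -0.64651479
exp(-rT) = 0.98955493; exp(-qT) = 0.96608834
C = S_0 * exp(-qT) * N(d1) - K * exp(-rT) * N(d2)
N(d1) = 0.38539612; N(d2) = 0.25897301
C = 24.2800 * 0.96608834 * 0.38539612 - 28.0000 * 0.98955493 * 0.25897301 = 1.8646


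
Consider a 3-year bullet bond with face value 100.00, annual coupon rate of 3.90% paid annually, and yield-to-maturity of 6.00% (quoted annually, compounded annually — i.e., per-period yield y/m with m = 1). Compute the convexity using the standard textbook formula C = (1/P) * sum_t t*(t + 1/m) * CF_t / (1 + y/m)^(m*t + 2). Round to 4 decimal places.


Answer: Convexity = 10.1367

Derivation:
Coupon per period c = face * coupon_rate / m = 3.900000
Periods per year m = 1; per-period yield y/m = 0.060000
Number of cashflows N = 3
Cashflows (t years, CF_t, discount factor 1/(1+y/m)^(m*t), PV):
  t = 1.0000: CF_t = 3.900000, DF = 0.943396, PV = 3.679245
  t = 2.0000: CF_t = 3.900000, DF = 0.889996, PV = 3.470986
  t = 3.0000: CF_t = 103.900000, DF = 0.839619, PV = 87.236444
Price P = sum_t PV_t = 94.386675
Convexity numerator sum_t t*(t + 1/m) * CF_t / (1+y/m)^(m*t + 2):
  t = 1.0000: term = 6.549030
  t = 2.0000: term = 18.534992
  t = 3.0000: term = 931.681490
Convexity = (1/P) * sum = 956.765512 / 94.386675 = 10.136659


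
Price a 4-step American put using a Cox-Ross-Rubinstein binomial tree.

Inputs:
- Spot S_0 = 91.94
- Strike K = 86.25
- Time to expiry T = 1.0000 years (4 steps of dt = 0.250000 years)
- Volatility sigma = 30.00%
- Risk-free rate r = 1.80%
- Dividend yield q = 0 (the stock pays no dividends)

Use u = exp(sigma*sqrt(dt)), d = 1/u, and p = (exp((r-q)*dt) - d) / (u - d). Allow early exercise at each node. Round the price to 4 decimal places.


Answer: Price = V(0,0) = 7.5267

Derivation:
dt = T/N = 0.250000
u = exp(sigma*sqrt(dt)) = 1.161834; d = 1/u = 0.860708
p = (exp((r-q)*dt) - d) / (u - d) = 0.477548
Discount per step: exp(-r*dt) = 0.995510
Stock lattice S(k, i) with i counting down-moves:
  k=0: S(0,0) = 91.9400
  k=1: S(1,0) = 106.8190; S(1,1) = 79.1335
  k=2: S(2,0) = 124.1060; S(2,1) = 91.9400; S(2,2) = 68.1108
  k=3: S(3,0) = 144.1906; S(3,1) = 106.8190; S(3,2) = 79.1335; S(3,3) = 58.6235
  k=4: S(4,0) = 167.5256; S(4,1) = 124.1060; S(4,2) = 91.9400; S(4,3) = 68.1108; S(4,4) = 50.4577
Terminal payoffs V(N, i) = max(K - S_T, 0):
  V(4,0) = 0.000000; V(4,1) = 0.000000; V(4,2) = 0.000000; V(4,3) = 18.139173; V(4,4) = 35.792258
Backward induction: V(k, i) = exp(-r*dt) * [p * V(k+1, i) + (1-p) * V(k+1, i+1)]; then take max(V_cont, immediate exercise) for American.
  V(3,0) = exp(-r*dt) * [p*0.000000 + (1-p)*0.000000] = 0.000000; exercise = 0.000000; V(3,0) = max -> 0.000000
  V(3,1) = exp(-r*dt) * [p*0.000000 + (1-p)*0.000000] = 0.000000; exercise = 0.000000; V(3,1) = max -> 0.000000
  V(3,2) = exp(-r*dt) * [p*0.000000 + (1-p)*18.139173] = 9.434302; exercise = 7.116509; V(3,2) = max -> 9.434302
  V(3,3) = exp(-r*dt) * [p*18.139173 + (1-p)*35.792258] = 27.239215; exercise = 27.626468; V(3,3) = max -> 27.626468
  V(2,0) = exp(-r*dt) * [p*0.000000 + (1-p)*0.000000] = 0.000000; exercise = 0.000000; V(2,0) = max -> 0.000000
  V(2,1) = exp(-r*dt) * [p*0.000000 + (1-p)*9.434302] = 4.906842; exercise = 0.000000; V(2,1) = max -> 4.906842
  V(2,2) = exp(-r*dt) * [p*9.434302 + (1-p)*27.626468] = 18.853807; exercise = 18.139173; V(2,2) = max -> 18.853807
  V(1,0) = exp(-r*dt) * [p*0.000000 + (1-p)*4.906842] = 2.552081; exercise = 0.000000; V(1,0) = max -> 2.552081
  V(1,1) = exp(-r*dt) * [p*4.906842 + (1-p)*18.853807] = 12.138718; exercise = 7.116509; V(1,1) = max -> 12.138718
  V(0,0) = exp(-r*dt) * [p*2.552081 + (1-p)*12.138718] = 7.526695; exercise = 0.000000; V(0,0) = max -> 7.526695


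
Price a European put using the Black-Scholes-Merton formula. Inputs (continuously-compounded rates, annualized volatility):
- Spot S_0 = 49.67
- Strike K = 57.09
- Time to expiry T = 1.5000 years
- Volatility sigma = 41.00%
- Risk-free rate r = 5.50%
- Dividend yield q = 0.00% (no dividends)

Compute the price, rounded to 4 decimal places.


Answer: Price = 11.6468

Derivation:
d1 = (ln(S/K) + (r - q + 0.5*sigma^2) * T) / (sigma * sqrt(T)) = 0.13810175
d2 = d1 - sigma * sqrt(T) = -0.36404365
exp(-rT) = 0.92081144; exp(-qT) = 1.00000000
P = K * exp(-rT) * N(-d2) - S_0 * exp(-qT) * N(-d1)
N(-d1) = 0.44508000; N(-d2) = 0.64208729
P = 57.0900 * 0.92081144 * 0.64208729 - 49.6700 * 1.00000000 * 0.44508000 = 11.6468


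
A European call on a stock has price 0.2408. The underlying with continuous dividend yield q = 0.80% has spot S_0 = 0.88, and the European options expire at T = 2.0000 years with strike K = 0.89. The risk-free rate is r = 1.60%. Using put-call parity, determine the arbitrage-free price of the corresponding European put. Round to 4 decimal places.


Put-call parity: C - P = S_0 * exp(-qT) - K * exp(-rT).
S_0 * exp(-qT) = 0.8800 * 0.98412732 = 0.86603204
K * exp(-rT) = 0.8900 * 0.96850658 = 0.86197086
P = C - S*exp(-qT) + K*exp(-rT)
P = 0.2408 - 0.86603204 + 0.86197086 = 0.2367

Answer: Put price = 0.2367


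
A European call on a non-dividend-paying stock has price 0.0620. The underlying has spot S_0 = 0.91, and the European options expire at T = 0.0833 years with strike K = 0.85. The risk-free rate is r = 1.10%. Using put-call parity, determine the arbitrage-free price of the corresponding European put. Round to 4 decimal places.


Put-call parity: C - P = S_0 * exp(-qT) - K * exp(-rT).
S_0 * exp(-qT) = 0.9100 * 1.00000000 = 0.91000000
K * exp(-rT) = 0.8500 * 0.99908412 = 0.84922150
P = C - S*exp(-qT) + K*exp(-rT)
P = 0.0620 - 0.91000000 + 0.84922150 = 0.0012

Answer: Put price = 0.0012


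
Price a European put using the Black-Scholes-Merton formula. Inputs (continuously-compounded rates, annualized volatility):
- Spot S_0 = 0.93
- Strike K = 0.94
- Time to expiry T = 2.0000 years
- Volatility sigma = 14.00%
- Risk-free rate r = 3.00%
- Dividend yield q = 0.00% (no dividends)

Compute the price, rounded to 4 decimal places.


d1 = (ln(S/K) + (r - q + 0.5*sigma^2) * T) / (sigma * sqrt(T)) = 0.34802135
d2 = d1 - sigma * sqrt(T) = 0.15003145
exp(-rT) = 0.94176453; exp(-qT) = 1.00000000
P = K * exp(-rT) * N(-d2) - S_0 * exp(-qT) * N(-d1)
N(-d1) = 0.36391208; N(-d2) = 0.44036990
P = 0.9400 * 0.94176453 * 0.44036990 - 0.9300 * 1.00000000 * 0.36391208 = 0.0514

Answer: Price = 0.0514


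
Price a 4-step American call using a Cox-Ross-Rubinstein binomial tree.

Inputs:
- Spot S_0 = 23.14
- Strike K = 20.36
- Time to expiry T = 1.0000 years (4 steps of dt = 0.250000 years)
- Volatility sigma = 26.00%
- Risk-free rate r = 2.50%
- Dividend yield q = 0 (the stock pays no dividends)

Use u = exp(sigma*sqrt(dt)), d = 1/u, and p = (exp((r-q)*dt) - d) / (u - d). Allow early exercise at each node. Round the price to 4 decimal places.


dt = T/N = 0.250000
u = exp(sigma*sqrt(dt)) = 1.138828; d = 1/u = 0.878095
p = (exp((r-q)*dt) - d) / (u - d) = 0.491592
Discount per step: exp(-r*dt) = 0.993769
Stock lattice S(k, i) with i counting down-moves:
  k=0: S(0,0) = 23.1400
  k=1: S(1,0) = 26.3525; S(1,1) = 20.3191
  k=2: S(2,0) = 30.0110; S(2,1) = 23.1400; S(2,2) = 17.8421
  k=3: S(3,0) = 34.1773; S(3,1) = 26.3525; S(3,2) = 20.3191; S(3,3) = 15.6671
  k=4: S(4,0) = 38.9221; S(4,1) = 30.0110; S(4,2) = 23.1400; S(4,3) = 17.8421; S(4,4) = 13.7572
Terminal payoffs V(N, i) = max(S_T - K, 0):
  V(4,0) = 18.562120; V(4,1) = 9.650962; V(4,2) = 2.780000; V(4,3) = 0.000000; V(4,4) = 0.000000
Backward induction: V(k, i) = exp(-r*dt) * [p * V(k+1, i) + (1-p) * V(k+1, i+1)]; then take max(V_cont, immediate exercise) for American.
  V(3,0) = exp(-r*dt) * [p*18.562120 + (1-p)*9.650962] = 13.944189; exercise = 13.817336; V(3,0) = max -> 13.944189
  V(3,1) = exp(-r*dt) * [p*9.650962 + (1-p)*2.780000] = 6.119342; exercise = 5.992489; V(3,1) = max -> 6.119342
  V(3,2) = exp(-r*dt) * [p*2.780000 + (1-p)*0.000000] = 1.358110; exercise = 0.000000; V(3,2) = max -> 1.358110
  V(3,3) = exp(-r*dt) * [p*0.000000 + (1-p)*0.000000] = 0.000000; exercise = 0.000000; V(3,3) = max -> 0.000000
  V(2,0) = exp(-r*dt) * [p*13.944189 + (1-p)*6.119342] = 9.903878; exercise = 9.650962; V(2,0) = max -> 9.903878
  V(2,1) = exp(-r*dt) * [p*6.119342 + (1-p)*1.358110] = 3.675647; exercise = 2.780000; V(2,1) = max -> 3.675647
  V(2,2) = exp(-r*dt) * [p*1.358110 + (1-p)*0.000000] = 0.663476; exercise = 0.000000; V(2,2) = max -> 0.663476
  V(1,0) = exp(-r*dt) * [p*9.903878 + (1-p)*3.675647] = 6.695416; exercise = 5.992489; V(1,0) = max -> 6.695416
  V(1,1) = exp(-r*dt) * [p*3.675647 + (1-p)*0.663476] = 2.130874; exercise = 0.000000; V(1,1) = max -> 2.130874
  V(0,0) = exp(-r*dt) * [p*6.695416 + (1-p)*2.130874] = 4.347508; exercise = 2.780000; V(0,0) = max -> 4.347508

Answer: Price = V(0,0) = 4.3475


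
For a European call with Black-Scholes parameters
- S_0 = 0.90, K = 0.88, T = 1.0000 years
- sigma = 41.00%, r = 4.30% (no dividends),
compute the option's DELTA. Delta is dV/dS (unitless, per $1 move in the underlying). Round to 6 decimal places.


d1 = 0.3646898923; d2 = -0.0453101077
phi(d1) = 0.3732757367; exp(-qT) = 1.0000000000; exp(-rT) = 0.9579113901
N(d1) = 0.6423285478
Delta = exp(-qT) * N(d1) = 1.0000000000 * 0.6423285478 = 0.642329

Answer: Delta = 0.642329


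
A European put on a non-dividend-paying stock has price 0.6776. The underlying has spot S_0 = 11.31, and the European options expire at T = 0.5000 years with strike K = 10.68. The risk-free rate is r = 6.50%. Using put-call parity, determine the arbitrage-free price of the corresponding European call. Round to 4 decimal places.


Answer: Call price = 1.6491

Derivation:
Put-call parity: C - P = S_0 * exp(-qT) - K * exp(-rT).
S_0 * exp(-qT) = 11.3100 * 1.00000000 = 11.31000000
K * exp(-rT) = 10.6800 * 0.96802245 = 10.33847976
C = P + S*exp(-qT) - K*exp(-rT)
C = 0.6776 + 11.31000000 - 10.33847976 = 1.6491


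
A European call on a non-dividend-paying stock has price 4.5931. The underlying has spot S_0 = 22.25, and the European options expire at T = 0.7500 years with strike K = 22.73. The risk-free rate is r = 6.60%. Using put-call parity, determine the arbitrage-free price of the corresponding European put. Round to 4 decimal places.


Put-call parity: C - P = S_0 * exp(-qT) - K * exp(-rT).
S_0 * exp(-qT) = 22.2500 * 1.00000000 = 22.25000000
K * exp(-rT) = 22.7300 * 0.95170516 = 21.63225824
P = C - S*exp(-qT) + K*exp(-rT)
P = 4.5931 - 22.25000000 + 21.63225824 = 3.9754

Answer: Put price = 3.9754


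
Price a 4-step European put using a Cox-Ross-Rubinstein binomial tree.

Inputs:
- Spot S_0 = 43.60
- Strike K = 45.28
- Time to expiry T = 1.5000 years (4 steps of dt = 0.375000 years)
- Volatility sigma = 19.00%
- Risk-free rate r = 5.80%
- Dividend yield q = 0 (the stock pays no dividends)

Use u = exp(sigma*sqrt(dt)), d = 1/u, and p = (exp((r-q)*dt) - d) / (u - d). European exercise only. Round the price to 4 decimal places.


dt = T/N = 0.375000
u = exp(sigma*sqrt(dt)) = 1.123390; d = 1/u = 0.890163
p = (exp((r-q)*dt) - d) / (u - d) = 0.565223
Discount per step: exp(-r*dt) = 0.978485
Stock lattice S(k, i) with i counting down-moves:
  k=0: S(0,0) = 43.6000
  k=1: S(1,0) = 48.9798; S(1,1) = 38.8111
  k=2: S(2,0) = 55.0234; S(2,1) = 43.6000; S(2,2) = 34.5482
  k=3: S(3,0) = 61.8127; S(3,1) = 48.9798; S(3,2) = 38.8111; S(3,3) = 30.7535
  k=4: S(4,0) = 69.4398; S(4,1) = 55.0234; S(4,2) = 43.6000; S(4,3) = 34.5482; S(4,4) = 27.3757
Terminal payoffs V(N, i) = max(K - S_T, 0):
  V(4,0) = 0.000000; V(4,1) = 0.000000; V(4,2) = 1.680000; V(4,3) = 10.731794; V(4,4) = 17.904345
Backward induction: V(k, i) = exp(-r*dt) * [p * V(k+1, i) + (1-p) * V(k+1, i+1)].
  V(3,0) = exp(-r*dt) * [p*0.000000 + (1-p)*0.000000] = 0.000000
  V(3,1) = exp(-r*dt) * [p*0.000000 + (1-p)*1.680000] = 0.714709
  V(3,2) = exp(-r*dt) * [p*1.680000 + (1-p)*10.731794] = 5.494689
  V(3,3) = exp(-r*dt) * [p*10.731794 + (1-p)*17.904345] = 13.552261
  V(2,0) = exp(-r*dt) * [p*0.000000 + (1-p)*0.714709] = 0.304053
  V(2,1) = exp(-r*dt) * [p*0.714709 + (1-p)*5.494689] = 2.732842
  V(2,2) = exp(-r*dt) * [p*5.494689 + (1-p)*13.552261] = 8.804340
  V(1,0) = exp(-r*dt) * [p*0.304053 + (1-p)*2.732842] = 1.330772
  V(1,1) = exp(-r*dt) * [p*2.732842 + (1-p)*8.804340] = 5.256995
  V(0,0) = exp(-r*dt) * [p*1.330772 + (1-p)*5.256995] = 2.972443

Answer: Price = V(0,0) = 2.9724


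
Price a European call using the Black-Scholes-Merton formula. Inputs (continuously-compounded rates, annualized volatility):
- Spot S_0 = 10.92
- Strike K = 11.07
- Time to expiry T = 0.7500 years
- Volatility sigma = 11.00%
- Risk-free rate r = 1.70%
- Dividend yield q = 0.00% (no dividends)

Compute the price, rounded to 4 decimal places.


Answer: Price = 0.4102

Derivation:
d1 = (ln(S/K) + (r - q + 0.5*sigma^2) * T) / (sigma * sqrt(T)) = 0.03825968
d2 = d1 - sigma * sqrt(T) = -0.05700312
exp(-rT) = 0.98733094; exp(-qT) = 1.00000000
C = S_0 * exp(-qT) * N(d1) - K * exp(-rT) * N(d2)
N(d1) = 0.51525968; N(d2) = 0.47727136
C = 10.9200 * 1.00000000 * 0.51525968 - 11.0700 * 0.98733094 * 0.47727136 = 0.4102


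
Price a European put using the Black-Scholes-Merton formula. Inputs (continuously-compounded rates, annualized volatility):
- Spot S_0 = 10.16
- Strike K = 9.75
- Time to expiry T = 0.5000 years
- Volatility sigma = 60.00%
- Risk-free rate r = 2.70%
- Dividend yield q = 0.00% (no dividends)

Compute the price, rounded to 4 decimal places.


d1 = (ln(S/K) + (r - q + 0.5*sigma^2) * T) / (sigma * sqrt(T)) = 0.34104033
d2 = d1 - sigma * sqrt(T) = -0.08322374
exp(-rT) = 0.98659072; exp(-qT) = 1.00000000
P = K * exp(-rT) * N(-d2) - S_0 * exp(-qT) * N(-d1)
N(-d1) = 0.36653661; N(-d2) = 0.53316318
P = 9.7500 * 0.98659072 * 0.53316318 - 10.1600 * 1.00000000 * 0.36653661 = 1.4046

Answer: Price = 1.4046


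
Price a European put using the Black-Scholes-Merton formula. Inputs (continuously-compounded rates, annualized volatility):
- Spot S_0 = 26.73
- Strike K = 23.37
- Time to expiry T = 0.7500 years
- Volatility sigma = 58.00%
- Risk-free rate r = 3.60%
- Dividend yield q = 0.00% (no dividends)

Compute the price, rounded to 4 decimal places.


d1 = (ln(S/K) + (r - q + 0.5*sigma^2) * T) / (sigma * sqrt(T)) = 0.57234003
d2 = d1 - sigma * sqrt(T) = 0.07004529
exp(-rT) = 0.97336124; exp(-qT) = 1.00000000
P = K * exp(-rT) * N(-d2) - S_0 * exp(-qT) * N(-d1)
N(-d1) = 0.28354582; N(-d2) = 0.47207880
P = 23.3700 * 0.97336124 * 0.47207880 - 26.7300 * 1.00000000 * 0.28354582 = 3.1594

Answer: Price = 3.1594


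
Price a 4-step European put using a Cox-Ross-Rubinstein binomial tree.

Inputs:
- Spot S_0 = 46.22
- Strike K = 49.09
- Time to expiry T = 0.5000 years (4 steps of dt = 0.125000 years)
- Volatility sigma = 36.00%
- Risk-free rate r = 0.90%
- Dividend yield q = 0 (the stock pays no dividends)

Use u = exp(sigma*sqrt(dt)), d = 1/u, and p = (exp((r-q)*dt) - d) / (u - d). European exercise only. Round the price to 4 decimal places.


dt = T/N = 0.125000
u = exp(sigma*sqrt(dt)) = 1.135734; d = 1/u = 0.880488
p = (exp((r-q)*dt) - d) / (u - d) = 0.472633
Discount per step: exp(-r*dt) = 0.998876
Stock lattice S(k, i) with i counting down-moves:
  k=0: S(0,0) = 46.2200
  k=1: S(1,0) = 52.4936; S(1,1) = 40.6961
  k=2: S(2,0) = 59.6188; S(2,1) = 46.2200; S(2,2) = 35.8325
  k=3: S(3,0) = 67.7111; S(3,1) = 52.4936; S(3,2) = 40.6961; S(3,3) = 31.5500
  k=4: S(4,0) = 76.9018; S(4,1) = 59.6188; S(4,2) = 46.2200; S(4,3) = 35.8325; S(4,4) = 27.7794
Terminal payoffs V(N, i) = max(K - S_T, 0):
  V(4,0) = 0.000000; V(4,1) = 0.000000; V(4,2) = 2.870000; V(4,3) = 13.257541; V(4,4) = 21.310573
Backward induction: V(k, i) = exp(-r*dt) * [p * V(k+1, i) + (1-p) * V(k+1, i+1)].
  V(3,0) = exp(-r*dt) * [p*0.000000 + (1-p)*0.000000] = 0.000000
  V(3,1) = exp(-r*dt) * [p*0.000000 + (1-p)*2.870000] = 1.511841
  V(3,2) = exp(-r*dt) * [p*2.870000 + (1-p)*13.257541] = 8.338659
  V(3,3) = exp(-r*dt) * [p*13.257541 + (1-p)*21.310573] = 17.484762
  V(2,0) = exp(-r*dt) * [p*0.000000 + (1-p)*1.511841] = 0.796399
  V(2,1) = exp(-r*dt) * [p*1.511841 + (1-p)*8.338659] = 5.106331
  V(2,2) = exp(-r*dt) * [p*8.338659 + (1-p)*17.484762] = 13.147212
  V(1,0) = exp(-r*dt) * [p*0.796399 + (1-p)*5.106331] = 3.065864
  V(1,1) = exp(-r*dt) * [p*5.106331 + (1-p)*13.147212] = 9.336317
  V(0,0) = exp(-r*dt) * [p*3.065864 + (1-p)*9.336317] = 6.365528

Answer: Price = V(0,0) = 6.3655


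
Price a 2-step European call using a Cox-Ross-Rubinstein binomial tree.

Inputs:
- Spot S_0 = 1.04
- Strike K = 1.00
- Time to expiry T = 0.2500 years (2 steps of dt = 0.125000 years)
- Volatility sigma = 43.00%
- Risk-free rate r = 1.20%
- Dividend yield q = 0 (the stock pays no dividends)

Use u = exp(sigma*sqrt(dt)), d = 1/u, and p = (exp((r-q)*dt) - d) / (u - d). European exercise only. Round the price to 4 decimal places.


dt = T/N = 0.125000
u = exp(sigma*sqrt(dt)) = 1.164193; d = 1/u = 0.858964
p = (exp((r-q)*dt) - d) / (u - d) = 0.466984
Discount per step: exp(-r*dt) = 0.998501
Stock lattice S(k, i) with i counting down-moves:
  k=0: S(0,0) = 1.0400
  k=1: S(1,0) = 1.2108; S(1,1) = 0.8933
  k=2: S(2,0) = 1.4096; S(2,1) = 1.0400; S(2,2) = 0.7673
Terminal payoffs V(N, i) = max(S_T - K, 0):
  V(2,0) = 0.409559; V(2,1) = 0.040000; V(2,2) = 0.000000
Backward induction: V(k, i) = exp(-r*dt) * [p * V(k+1, i) + (1-p) * V(k+1, i+1)].
  V(1,0) = exp(-r*dt) * [p*0.409559 + (1-p)*0.040000] = 0.212259
  V(1,1) = exp(-r*dt) * [p*0.040000 + (1-p)*0.000000] = 0.018651
  V(0,0) = exp(-r*dt) * [p*0.212259 + (1-p)*0.018651] = 0.108900

Answer: Price = V(0,0) = 0.1089


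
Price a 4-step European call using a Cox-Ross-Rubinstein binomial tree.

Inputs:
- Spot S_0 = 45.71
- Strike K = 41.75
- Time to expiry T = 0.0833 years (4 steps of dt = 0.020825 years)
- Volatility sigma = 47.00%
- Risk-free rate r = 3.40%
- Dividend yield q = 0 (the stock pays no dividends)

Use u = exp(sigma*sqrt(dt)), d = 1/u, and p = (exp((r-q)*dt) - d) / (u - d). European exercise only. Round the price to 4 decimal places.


dt = T/N = 0.020825
u = exp(sigma*sqrt(dt)) = 1.070178; d = 1/u = 0.934424
p = (exp((r-q)*dt) - d) / (u - d) = 0.488268
Discount per step: exp(-r*dt) = 0.999292
Stock lattice S(k, i) with i counting down-moves:
  k=0: S(0,0) = 45.7100
  k=1: S(1,0) = 48.9178; S(1,1) = 42.7125
  k=2: S(2,0) = 52.3508; S(2,1) = 45.7100; S(2,2) = 39.9116
  k=3: S(3,0) = 56.0247; S(3,1) = 48.9178; S(3,2) = 42.7125; S(3,3) = 37.2943
  k=4: S(4,0) = 59.9564; S(4,1) = 52.3508; S(4,2) = 45.7100; S(4,3) = 39.9116; S(4,4) = 34.8487
Terminal payoffs V(N, i) = max(S_T - K, 0):
  V(4,0) = 18.206389; V(4,1) = 10.600803; V(4,2) = 3.960000; V(4,3) = 0.000000; V(4,4) = 0.000000
Backward induction: V(k, i) = exp(-r*dt) * [p * V(k+1, i) + (1-p) * V(k+1, i+1)].
  V(3,0) = exp(-r*dt) * [p*18.206389 + (1-p)*10.600803] = 14.304233
  V(3,1) = exp(-r*dt) * [p*10.600803 + (1-p)*3.960000] = 7.197392
  V(3,2) = exp(-r*dt) * [p*3.960000 + (1-p)*0.000000] = 1.932172
  V(3,3) = exp(-r*dt) * [p*0.000000 + (1-p)*0.000000] = 0.000000
  V(2,0) = exp(-r*dt) * [p*14.304233 + (1-p)*7.197392] = 10.659883
  V(2,1) = exp(-r*dt) * [p*7.197392 + (1-p)*1.932172] = 4.499822
  V(2,2) = exp(-r*dt) * [p*1.932172 + (1-p)*0.000000] = 0.942749
  V(1,0) = exp(-r*dt) * [p*10.659883 + (1-p)*4.499822] = 7.502267
  V(1,1) = exp(-r*dt) * [p*4.499822 + (1-p)*0.942749] = 2.677656
  V(0,0) = exp(-r*dt) * [p*7.502267 + (1-p)*2.677656] = 5.029796

Answer: Price = V(0,0) = 5.0298


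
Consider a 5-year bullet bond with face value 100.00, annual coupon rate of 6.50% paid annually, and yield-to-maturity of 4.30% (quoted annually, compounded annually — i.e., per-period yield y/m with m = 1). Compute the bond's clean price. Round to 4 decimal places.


Answer: Price = 109.7120

Derivation:
Coupon per period c = face * coupon_rate / m = 6.500000
Periods per year m = 1; per-period yield y/m = 0.043000
Number of cashflows N = 5
Cashflows (t years, CF_t, discount factor 1/(1+y/m)^(m*t), PV):
  t = 1.0000: CF_t = 6.500000, DF = 0.958773, PV = 6.232023
  t = 2.0000: CF_t = 6.500000, DF = 0.919245, PV = 5.975094
  t = 3.0000: CF_t = 6.500000, DF = 0.881347, PV = 5.728757
  t = 4.0000: CF_t = 6.500000, DF = 0.845012, PV = 5.492577
  t = 5.0000: CF_t = 106.500000, DF = 0.810174, PV = 86.283562
Price P = sum_t PV_t = 109.712013


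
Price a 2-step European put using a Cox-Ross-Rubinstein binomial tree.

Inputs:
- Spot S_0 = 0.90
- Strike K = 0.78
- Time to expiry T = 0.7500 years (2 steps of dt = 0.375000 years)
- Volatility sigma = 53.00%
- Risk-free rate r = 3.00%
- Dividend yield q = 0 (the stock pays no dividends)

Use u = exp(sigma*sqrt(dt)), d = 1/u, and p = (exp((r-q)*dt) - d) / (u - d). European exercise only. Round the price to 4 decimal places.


Answer: Price = V(0,0) = 0.0961

Derivation:
dt = T/N = 0.375000
u = exp(sigma*sqrt(dt)) = 1.383418; d = 1/u = 0.722847
p = (exp((r-q)*dt) - d) / (u - d) = 0.436692
Discount per step: exp(-r*dt) = 0.988813
Stock lattice S(k, i) with i counting down-moves:
  k=0: S(0,0) = 0.9000
  k=1: S(1,0) = 1.2451; S(1,1) = 0.6506
  k=2: S(2,0) = 1.7225; S(2,1) = 0.9000; S(2,2) = 0.4703
Terminal payoffs V(N, i) = max(K - S_T, 0):
  V(2,0) = 0.000000; V(2,1) = 0.000000; V(2,2) = 0.309743
Backward induction: V(k, i) = exp(-r*dt) * [p * V(k+1, i) + (1-p) * V(k+1, i+1)].
  V(1,0) = exp(-r*dt) * [p*0.000000 + (1-p)*0.000000] = 0.000000
  V(1,1) = exp(-r*dt) * [p*0.000000 + (1-p)*0.309743] = 0.172529
  V(0,0) = exp(-r*dt) * [p*0.000000 + (1-p)*0.172529] = 0.096099


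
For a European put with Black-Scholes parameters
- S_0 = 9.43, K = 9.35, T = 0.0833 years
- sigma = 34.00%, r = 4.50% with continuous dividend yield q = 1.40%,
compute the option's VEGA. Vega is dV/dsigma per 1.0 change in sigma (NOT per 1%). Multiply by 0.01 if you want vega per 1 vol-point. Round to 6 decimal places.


d1 = 0.1622012362; d2 = 0.0640713223
phi(d1) = 0.3937287125; exp(-qT) = 0.9988344797; exp(-rT) = 0.9962585169
Vega = S * exp(-qT) * phi(d1) * sqrt(T) = 9.4300 * 0.9988344797 * 0.3937287125 * 0.2886173938 = 1.070348

Answer: Vega = 1.070348


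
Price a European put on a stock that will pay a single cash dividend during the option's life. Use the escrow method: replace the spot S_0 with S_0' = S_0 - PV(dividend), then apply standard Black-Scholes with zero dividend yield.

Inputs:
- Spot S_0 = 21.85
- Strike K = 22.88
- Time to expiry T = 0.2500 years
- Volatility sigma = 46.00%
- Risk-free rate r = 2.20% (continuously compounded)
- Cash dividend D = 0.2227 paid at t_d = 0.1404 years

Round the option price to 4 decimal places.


PV(D) = D * exp(-r * t_d) = 0.2227 * 0.99691597 = 0.22201319
S_0' = S_0 - PV(D) = 21.8500 - 0.22201319 = 21.62798681
d1 = (ln(S_0'/K) + (r + sigma^2/2)*T) / (sigma*sqrt(T)) = -0.10576089
d2 = d1 - sigma*sqrt(T) = -0.33576089
exp(-rT) = 0.99451510
N(-d1) = 0.54211397; N(-d2) = 0.63147441
P = K * exp(-rT) * N(-d2) - S_0' * N(-d1) = 22.8800 * 0.99451510 * 0.63147441 - 21.62798681 * 0.54211397 = 2.6441

Answer: Price = 2.6441


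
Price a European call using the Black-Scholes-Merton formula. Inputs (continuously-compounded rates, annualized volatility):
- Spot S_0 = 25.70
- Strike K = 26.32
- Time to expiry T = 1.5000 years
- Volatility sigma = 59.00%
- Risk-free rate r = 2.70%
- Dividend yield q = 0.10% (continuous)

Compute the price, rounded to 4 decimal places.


Answer: Price = 7.3798

Derivation:
d1 = (ln(S/K) + (r - q + 0.5*sigma^2) * T) / (sigma * sqrt(T)) = 0.38228216
d2 = d1 - sigma * sqrt(T) = -0.34031732
exp(-rT) = 0.96030916; exp(-qT) = 0.99850112
C = S_0 * exp(-qT) * N(d1) - K * exp(-rT) * N(d2)
N(d1) = 0.64887396; N(d2) = 0.36680879
C = 25.7000 * 0.99850112 * 0.64887396 - 26.3200 * 0.96030916 * 0.36680879 = 7.3798


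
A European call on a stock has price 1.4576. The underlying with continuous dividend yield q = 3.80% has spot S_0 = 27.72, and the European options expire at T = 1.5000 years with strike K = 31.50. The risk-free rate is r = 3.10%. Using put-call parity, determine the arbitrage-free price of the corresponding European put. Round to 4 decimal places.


Put-call parity: C - P = S_0 * exp(-qT) - K * exp(-rT).
S_0 * exp(-qT) = 27.7200 * 0.94459407 = 26.18414760
K * exp(-rT) = 31.5000 * 0.95456456 = 30.06878366
P = C - S*exp(-qT) + K*exp(-rT)
P = 1.4576 - 26.18414760 + 30.06878366 = 5.3422

Answer: Put price = 5.3422


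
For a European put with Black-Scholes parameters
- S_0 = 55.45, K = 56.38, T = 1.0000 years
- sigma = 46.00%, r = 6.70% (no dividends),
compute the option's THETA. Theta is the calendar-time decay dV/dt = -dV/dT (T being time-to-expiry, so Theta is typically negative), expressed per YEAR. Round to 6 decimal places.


d1 = 0.3394939742; d2 = -0.1205060258
phi(d1) = 0.3766019020; exp(-qT) = 1.0000000000; exp(-rT) = 0.9351952013
Theta = -S*exp(-qT)*phi(d1)*sigma/(2*sqrt(T)) + r*K*exp(-rT)*N(-d2) - q*S*exp(-qT)*N(-d1)
N(-d1) = 0.3671188179; N(-d2) = 0.5479588468; sqrt(T) = 1.0000000000
Term 1 = -55.4500 * 1.0000000000 * 0.3766019020 * 0.4600 / (2 * 1.0000000000) = -4.8029923572
Term 2 = 0.0670 * 56.3800 * 0.9351952013 * 0.5479588468 = 1.9357536505
Term 3 = 0 (no dividend yield, q = 0)
Theta = -4.8029923572 + (1.9357536505) + (0.0000000000) = -2.867239

Answer: Theta = -2.867239


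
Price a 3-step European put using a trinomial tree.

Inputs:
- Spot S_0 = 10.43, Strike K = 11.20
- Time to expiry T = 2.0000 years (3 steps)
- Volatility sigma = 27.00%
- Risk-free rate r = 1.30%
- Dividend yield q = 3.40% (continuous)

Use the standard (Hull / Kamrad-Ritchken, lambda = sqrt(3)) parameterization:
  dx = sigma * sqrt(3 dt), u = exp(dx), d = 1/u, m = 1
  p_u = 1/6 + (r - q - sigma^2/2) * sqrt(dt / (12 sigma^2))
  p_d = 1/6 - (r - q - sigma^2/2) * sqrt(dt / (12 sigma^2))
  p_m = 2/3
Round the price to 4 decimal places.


Answer: Price = V(0,0) = 2.1719

Derivation:
dt = T/N = 0.666667; dx = sigma*sqrt(3*dt) = 0.381838
u = exp(dx) = 1.464974; d = 1/u = 0.682606
p_u = 0.116514, p_m = 0.666667, p_d = 0.216819
Discount per step: exp(-r*dt) = 0.991371
Stock lattice S(k, j) with j the centered position index:
  k=0: S(0,+0) = 10.4300
  k=1: S(1,-1) = 7.1196; S(1,+0) = 10.4300; S(1,+1) = 15.2797
  k=2: S(2,-2) = 4.8599; S(2,-1) = 7.1196; S(2,+0) = 10.4300; S(2,+1) = 15.2797; S(2,+2) = 22.3843
  k=3: S(3,-3) = 3.3174; S(3,-2) = 4.8599; S(3,-1) = 7.1196; S(3,+0) = 10.4300; S(3,+1) = 15.2797; S(3,+2) = 22.3843; S(3,+3) = 32.7925
Terminal payoffs V(N, j) = max(K - S_T, 0):
  V(3,-3) = 7.882627; V(3,-2) = 6.340134; V(3,-1) = 4.080421; V(3,+0) = 0.770000; V(3,+1) = 0.000000; V(3,+2) = 0.000000; V(3,+3) = 0.000000
Backward induction: V(k, j) = exp(-r*dt) * [p_u * V(k+1, j+1) + p_m * V(k+1, j) + p_d * V(k+1, j-1)]
  V(2,-2) = exp(-r*dt) * [p_u*4.080421 + p_m*6.340134 + p_d*7.882627] = 6.355962
  V(2,-1) = exp(-r*dt) * [p_u*0.770000 + p_m*4.080421 + p_d*6.340134] = 4.148547
  V(2,+0) = exp(-r*dt) * [p_u*0.000000 + p_m*0.770000 + p_d*4.080421] = 1.385982
  V(2,+1) = exp(-r*dt) * [p_u*0.000000 + p_m*0.000000 + p_d*0.770000] = 0.165510
  V(2,+2) = exp(-r*dt) * [p_u*0.000000 + p_m*0.000000 + p_d*0.000000] = 0.000000
  V(1,-1) = exp(-r*dt) * [p_u*1.385982 + p_m*4.148547 + p_d*6.355962] = 4.268126
  V(1,+0) = exp(-r*dt) * [p_u*0.165510 + p_m*1.385982 + p_d*4.148547] = 1.826854
  V(1,+1) = exp(-r*dt) * [p_u*0.000000 + p_m*0.165510 + p_d*1.385982] = 0.407302
  V(0,+0) = exp(-r*dt) * [p_u*0.407302 + p_m*1.826854 + p_d*4.268126] = 2.171865


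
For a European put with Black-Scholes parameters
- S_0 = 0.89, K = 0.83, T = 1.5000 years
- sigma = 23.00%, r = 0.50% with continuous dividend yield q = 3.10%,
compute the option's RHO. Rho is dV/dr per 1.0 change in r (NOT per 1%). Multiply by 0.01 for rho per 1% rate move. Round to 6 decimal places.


Answer: Rho = -0.633385

Derivation:
d1 = 0.2501701573; d2 = -0.0315211631
phi(d1) = 0.3866516630; exp(-qT) = 0.9545645606; exp(-rT) = 0.9925280548
N(-d2) = 0.5125730426
Rho = -K*T*exp(-rT)*N(-d2) = -0.8300 * 1.5000 * 0.9925280548 * 0.5125730426 = -0.633385


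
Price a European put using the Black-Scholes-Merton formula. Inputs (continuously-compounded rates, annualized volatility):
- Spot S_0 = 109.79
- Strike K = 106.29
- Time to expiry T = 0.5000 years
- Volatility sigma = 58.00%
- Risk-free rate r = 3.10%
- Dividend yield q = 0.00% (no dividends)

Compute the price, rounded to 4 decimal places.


Answer: Price = 14.9706

Derivation:
d1 = (ln(S/K) + (r - q + 0.5*sigma^2) * T) / (sigma * sqrt(T)) = 0.32185122
d2 = d1 - sigma * sqrt(T) = -0.08827072
exp(-rT) = 0.98461951; exp(-qT) = 1.00000000
P = K * exp(-rT) * N(-d2) - S_0 * exp(-qT) * N(-d1)
N(-d1) = 0.37378271; N(-d2) = 0.53516924
P = 106.2900 * 0.98461951 * 0.53516924 - 109.7900 * 1.00000000 * 0.37378271 = 14.9706


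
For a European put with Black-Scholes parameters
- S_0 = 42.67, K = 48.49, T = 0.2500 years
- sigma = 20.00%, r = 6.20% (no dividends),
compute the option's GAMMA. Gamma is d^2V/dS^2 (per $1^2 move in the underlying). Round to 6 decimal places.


Answer: Gamma = 0.052540

Derivation:
d1 = -1.0736149392; d2 = -1.1736149392
phi(d1) = 0.2241896234; exp(-qT) = 1.0000000000; exp(-rT) = 0.9846195068
Gamma = exp(-qT) * phi(d1) / (S * sigma * sqrt(T)) = 1.0000000000 * 0.2241896234 / (42.6700 * 0.2000 * 0.5000000000) = 0.052540
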